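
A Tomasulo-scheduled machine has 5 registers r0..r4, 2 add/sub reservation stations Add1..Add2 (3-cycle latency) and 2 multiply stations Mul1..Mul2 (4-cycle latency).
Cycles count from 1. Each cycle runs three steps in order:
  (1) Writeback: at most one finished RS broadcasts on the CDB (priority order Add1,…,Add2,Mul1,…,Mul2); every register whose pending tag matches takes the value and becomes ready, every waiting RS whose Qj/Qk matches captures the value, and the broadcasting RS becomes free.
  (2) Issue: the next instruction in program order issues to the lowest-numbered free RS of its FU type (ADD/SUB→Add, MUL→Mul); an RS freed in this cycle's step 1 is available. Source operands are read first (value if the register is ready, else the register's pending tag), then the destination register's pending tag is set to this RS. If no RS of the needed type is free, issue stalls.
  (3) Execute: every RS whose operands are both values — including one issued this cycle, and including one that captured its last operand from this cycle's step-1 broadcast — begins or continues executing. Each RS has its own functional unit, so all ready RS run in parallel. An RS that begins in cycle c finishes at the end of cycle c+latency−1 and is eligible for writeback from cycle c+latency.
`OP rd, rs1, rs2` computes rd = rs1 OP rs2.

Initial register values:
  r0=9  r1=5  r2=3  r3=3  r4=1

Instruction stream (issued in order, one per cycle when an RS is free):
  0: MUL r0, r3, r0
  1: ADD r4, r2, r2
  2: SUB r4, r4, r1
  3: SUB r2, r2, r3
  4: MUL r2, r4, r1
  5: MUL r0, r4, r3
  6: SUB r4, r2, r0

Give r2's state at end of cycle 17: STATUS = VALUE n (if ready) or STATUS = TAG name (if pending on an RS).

  c1: issue MUL r0<-Mul1  regs: r0:Mul1,r1:5,r2:3,r3:3,r4:1
  c2: issue ADD r4<-Add1  regs: r0:Mul1,r1:5,r2:3,r3:3,r4:Add1
  c3: issue SUB r4<-Add2  regs: r0:Mul1,r1:5,r2:3,r3:3,r4:Add2
  c4: stall  regs: r0:Mul1,r1:5,r2:3,r3:3,r4:Add2
  c5: CDB Add1=6; issue SUB r2<-Add1  regs: r0:Mul1,r1:5,r2:Add1,r3:3,r4:Add2
  c6: CDB Mul1=27; issue MUL r2<-Mul1  regs: r0:27,r1:5,r2:Mul1,r3:3,r4:Add2
  c7: issue MUL r0<-Mul2  regs: r0:Mul2,r1:5,r2:Mul1,r3:3,r4:Add2
  c8: CDB Add1=0; issue SUB r4<-Add1  regs: r0:Mul2,r1:5,r2:Mul1,r3:3,r4:Add1
  c9: CDB Add2=1  regs: r0:Mul2,r1:5,r2:Mul1,r3:3,r4:Add1
  c10: -  regs: r0:Mul2,r1:5,r2:Mul1,r3:3,r4:Add1
  c11: -  regs: r0:Mul2,r1:5,r2:Mul1,r3:3,r4:Add1
  c12: -  regs: r0:Mul2,r1:5,r2:Mul1,r3:3,r4:Add1
  c13: CDB Mul1=5  regs: r0:Mul2,r1:5,r2:5,r3:3,r4:Add1
  c14: CDB Mul2=3  regs: r0:3,r1:5,r2:5,r3:3,r4:Add1
  c15: -  regs: r0:3,r1:5,r2:5,r3:3,r4:Add1
  c16: -  regs: r0:3,r1:5,r2:5,r3:3,r4:Add1
  c17: CDB Add1=2  regs: r0:3,r1:5,r2:5,r3:3,r4:2

STATUS = VALUE 5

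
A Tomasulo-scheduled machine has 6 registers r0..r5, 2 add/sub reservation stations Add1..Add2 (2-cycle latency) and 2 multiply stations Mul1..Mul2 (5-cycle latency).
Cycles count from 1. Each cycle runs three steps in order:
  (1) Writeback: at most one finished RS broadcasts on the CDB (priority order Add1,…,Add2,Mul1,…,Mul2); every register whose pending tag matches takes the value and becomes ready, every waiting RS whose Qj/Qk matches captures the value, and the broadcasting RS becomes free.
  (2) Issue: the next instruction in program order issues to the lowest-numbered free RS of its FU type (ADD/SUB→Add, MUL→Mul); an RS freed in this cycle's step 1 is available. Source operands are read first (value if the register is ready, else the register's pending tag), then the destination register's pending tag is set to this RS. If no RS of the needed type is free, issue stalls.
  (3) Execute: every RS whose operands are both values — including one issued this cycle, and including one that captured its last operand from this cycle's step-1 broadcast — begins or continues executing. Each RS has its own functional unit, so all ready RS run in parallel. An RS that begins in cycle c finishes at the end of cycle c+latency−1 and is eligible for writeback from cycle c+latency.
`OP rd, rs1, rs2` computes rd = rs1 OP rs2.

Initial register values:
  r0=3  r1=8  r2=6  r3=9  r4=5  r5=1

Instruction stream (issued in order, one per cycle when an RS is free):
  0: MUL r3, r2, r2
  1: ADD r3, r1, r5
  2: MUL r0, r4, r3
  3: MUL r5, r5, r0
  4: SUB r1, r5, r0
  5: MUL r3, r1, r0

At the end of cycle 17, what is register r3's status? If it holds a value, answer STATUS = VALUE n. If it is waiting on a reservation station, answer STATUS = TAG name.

c1: issue MUL r3<-Mul1 | r0:3,r1:8,r2:6,r3:Mul1,r4:5,r5:1
c2: issue ADD r3<-Add1 | r0:3,r1:8,r2:6,r3:Add1,r4:5,r5:1
c3: issue MUL r0<-Mul2 | r0:Mul2,r1:8,r2:6,r3:Add1,r4:5,r5:1
c4: CDB Add1=9; stall | r0:Mul2,r1:8,r2:6,r3:9,r4:5,r5:1
c5: stall | r0:Mul2,r1:8,r2:6,r3:9,r4:5,r5:1
c6: CDB Mul1=36; issue MUL r5<-Mul1 | r0:Mul2,r1:8,r2:6,r3:9,r4:5,r5:Mul1
c7: issue SUB r1<-Add1 | r0:Mul2,r1:Add1,r2:6,r3:9,r4:5,r5:Mul1
c8: stall | r0:Mul2,r1:Add1,r2:6,r3:9,r4:5,r5:Mul1
c9: CDB Mul2=45; issue MUL r3<-Mul2 | r0:45,r1:Add1,r2:6,r3:Mul2,r4:5,r5:Mul1
c10: - | r0:45,r1:Add1,r2:6,r3:Mul2,r4:5,r5:Mul1
c11: - | r0:45,r1:Add1,r2:6,r3:Mul2,r4:5,r5:Mul1
c12: - | r0:45,r1:Add1,r2:6,r3:Mul2,r4:5,r5:Mul1
c13: - | r0:45,r1:Add1,r2:6,r3:Mul2,r4:5,r5:Mul1
c14: CDB Mul1=45 | r0:45,r1:Add1,r2:6,r3:Mul2,r4:5,r5:45
c15: - | r0:45,r1:Add1,r2:6,r3:Mul2,r4:5,r5:45
c16: CDB Add1=0 | r0:45,r1:0,r2:6,r3:Mul2,r4:5,r5:45
c17: - | r0:45,r1:0,r2:6,r3:Mul2,r4:5,r5:45

STATUS = TAG Mul2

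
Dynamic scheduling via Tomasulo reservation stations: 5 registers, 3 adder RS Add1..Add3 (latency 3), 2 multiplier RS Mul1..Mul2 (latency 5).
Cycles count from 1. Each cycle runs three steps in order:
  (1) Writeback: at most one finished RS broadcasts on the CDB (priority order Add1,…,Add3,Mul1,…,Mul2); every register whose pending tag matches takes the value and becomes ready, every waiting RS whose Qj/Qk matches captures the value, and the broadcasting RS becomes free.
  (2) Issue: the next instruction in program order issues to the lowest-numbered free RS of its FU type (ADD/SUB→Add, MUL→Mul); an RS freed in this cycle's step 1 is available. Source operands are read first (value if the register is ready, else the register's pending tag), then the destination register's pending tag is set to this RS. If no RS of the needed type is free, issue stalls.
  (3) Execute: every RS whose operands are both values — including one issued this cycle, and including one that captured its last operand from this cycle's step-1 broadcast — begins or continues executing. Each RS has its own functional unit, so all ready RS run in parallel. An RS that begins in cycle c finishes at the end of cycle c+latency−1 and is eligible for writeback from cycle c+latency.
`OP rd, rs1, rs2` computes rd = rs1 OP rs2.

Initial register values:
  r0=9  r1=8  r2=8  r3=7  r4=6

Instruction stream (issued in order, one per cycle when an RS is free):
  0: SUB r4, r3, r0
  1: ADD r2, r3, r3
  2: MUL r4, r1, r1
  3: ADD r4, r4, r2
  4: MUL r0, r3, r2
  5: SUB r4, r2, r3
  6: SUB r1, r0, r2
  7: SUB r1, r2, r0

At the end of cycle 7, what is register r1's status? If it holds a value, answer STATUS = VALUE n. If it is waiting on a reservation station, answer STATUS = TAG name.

STATUS = TAG Add3

c1: issue SUB r4<-Add1 | r0:9,r1:8,r2:8,r3:7,r4:Add1
c2: issue ADD r2<-Add2 | r0:9,r1:8,r2:Add2,r3:7,r4:Add1
c3: issue MUL r4<-Mul1 | r0:9,r1:8,r2:Add2,r3:7,r4:Mul1
c4: CDB Add1=-2; issue ADD r4<-Add1 | r0:9,r1:8,r2:Add2,r3:7,r4:Add1
c5: CDB Add2=14; issue MUL r0<-Mul2 | r0:Mul2,r1:8,r2:14,r3:7,r4:Add1
c6: issue SUB r4<-Add2 | r0:Mul2,r1:8,r2:14,r3:7,r4:Add2
c7: issue SUB r1<-Add3 | r0:Mul2,r1:Add3,r2:14,r3:7,r4:Add2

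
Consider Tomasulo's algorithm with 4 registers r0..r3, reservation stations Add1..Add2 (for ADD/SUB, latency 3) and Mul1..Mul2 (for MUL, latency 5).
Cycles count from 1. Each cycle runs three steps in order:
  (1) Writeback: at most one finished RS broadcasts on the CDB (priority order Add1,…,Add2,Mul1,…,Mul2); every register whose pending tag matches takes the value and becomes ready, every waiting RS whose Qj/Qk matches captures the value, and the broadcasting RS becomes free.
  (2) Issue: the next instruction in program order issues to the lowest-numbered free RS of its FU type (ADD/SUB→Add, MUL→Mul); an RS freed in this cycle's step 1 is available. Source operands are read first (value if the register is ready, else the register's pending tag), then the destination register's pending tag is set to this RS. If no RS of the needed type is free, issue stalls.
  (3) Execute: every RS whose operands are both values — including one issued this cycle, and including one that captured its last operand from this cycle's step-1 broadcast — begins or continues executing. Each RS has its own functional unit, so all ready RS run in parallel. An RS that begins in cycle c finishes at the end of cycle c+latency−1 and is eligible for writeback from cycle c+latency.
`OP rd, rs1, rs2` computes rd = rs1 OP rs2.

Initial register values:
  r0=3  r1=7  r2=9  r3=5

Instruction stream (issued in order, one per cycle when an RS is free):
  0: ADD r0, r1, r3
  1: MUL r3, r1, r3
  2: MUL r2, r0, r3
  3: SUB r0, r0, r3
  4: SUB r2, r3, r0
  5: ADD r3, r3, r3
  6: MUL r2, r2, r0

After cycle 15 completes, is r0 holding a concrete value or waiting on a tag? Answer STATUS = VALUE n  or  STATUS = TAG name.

  c1: issue ADD r0<-Add1  regs: r0:Add1,r1:7,r2:9,r3:5
  c2: issue MUL r3<-Mul1  regs: r0:Add1,r1:7,r2:9,r3:Mul1
  c3: issue MUL r2<-Mul2  regs: r0:Add1,r1:7,r2:Mul2,r3:Mul1
  c4: CDB Add1=12; issue SUB r0<-Add1  regs: r0:Add1,r1:7,r2:Mul2,r3:Mul1
  c5: issue SUB r2<-Add2  regs: r0:Add1,r1:7,r2:Add2,r3:Mul1
  c6: stall  regs: r0:Add1,r1:7,r2:Add2,r3:Mul1
  c7: CDB Mul1=35; stall  regs: r0:Add1,r1:7,r2:Add2,r3:35
  c8: stall  regs: r0:Add1,r1:7,r2:Add2,r3:35
  c9: stall  regs: r0:Add1,r1:7,r2:Add2,r3:35
  c10: CDB Add1=-23; issue ADD r3<-Add1  regs: r0:-23,r1:7,r2:Add2,r3:Add1
  c11: issue MUL r2<-Mul1  regs: r0:-23,r1:7,r2:Mul1,r3:Add1
  c12: CDB Mul2=420  regs: r0:-23,r1:7,r2:Mul1,r3:Add1
  c13: CDB Add1=70  regs: r0:-23,r1:7,r2:Mul1,r3:70
  c14: CDB Add2=58  regs: r0:-23,r1:7,r2:Mul1,r3:70
  c15: -  regs: r0:-23,r1:7,r2:Mul1,r3:70

STATUS = VALUE -23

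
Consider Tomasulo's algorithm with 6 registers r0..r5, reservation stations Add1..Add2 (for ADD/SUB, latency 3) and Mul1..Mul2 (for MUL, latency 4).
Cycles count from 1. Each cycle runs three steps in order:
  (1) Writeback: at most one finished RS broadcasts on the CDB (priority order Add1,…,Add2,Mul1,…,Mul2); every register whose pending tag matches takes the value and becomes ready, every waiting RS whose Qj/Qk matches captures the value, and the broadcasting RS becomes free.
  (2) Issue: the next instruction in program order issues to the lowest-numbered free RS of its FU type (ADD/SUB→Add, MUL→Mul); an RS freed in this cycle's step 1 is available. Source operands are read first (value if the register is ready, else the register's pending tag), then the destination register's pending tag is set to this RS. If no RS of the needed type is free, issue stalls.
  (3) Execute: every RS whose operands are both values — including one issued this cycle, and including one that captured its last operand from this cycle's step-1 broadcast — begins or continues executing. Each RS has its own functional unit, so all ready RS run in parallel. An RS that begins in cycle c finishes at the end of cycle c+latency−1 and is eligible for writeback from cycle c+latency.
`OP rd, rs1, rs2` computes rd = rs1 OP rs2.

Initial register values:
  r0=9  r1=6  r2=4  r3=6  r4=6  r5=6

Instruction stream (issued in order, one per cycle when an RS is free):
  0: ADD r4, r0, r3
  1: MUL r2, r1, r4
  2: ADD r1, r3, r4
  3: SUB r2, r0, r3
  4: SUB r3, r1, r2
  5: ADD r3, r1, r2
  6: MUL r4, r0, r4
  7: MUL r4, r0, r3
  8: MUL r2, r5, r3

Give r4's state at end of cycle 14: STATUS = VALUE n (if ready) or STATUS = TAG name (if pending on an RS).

  c1: issue ADD r4<-Add1  regs: r0:9,r1:6,r2:4,r3:6,r4:Add1,r5:6
  c2: issue MUL r2<-Mul1  regs: r0:9,r1:6,r2:Mul1,r3:6,r4:Add1,r5:6
  c3: issue ADD r1<-Add2  regs: r0:9,r1:Add2,r2:Mul1,r3:6,r4:Add1,r5:6
  c4: CDB Add1=15; issue SUB r2<-Add1  regs: r0:9,r1:Add2,r2:Add1,r3:6,r4:15,r5:6
  c5: stall  regs: r0:9,r1:Add2,r2:Add1,r3:6,r4:15,r5:6
  c6: stall  regs: r0:9,r1:Add2,r2:Add1,r3:6,r4:15,r5:6
  c7: CDB Add1=3; issue SUB r3<-Add1  regs: r0:9,r1:Add2,r2:3,r3:Add1,r4:15,r5:6
  c8: CDB Add2=21; issue ADD r3<-Add2  regs: r0:9,r1:21,r2:3,r3:Add2,r4:15,r5:6
  c9: CDB Mul1=90; issue MUL r4<-Mul1  regs: r0:9,r1:21,r2:3,r3:Add2,r4:Mul1,r5:6
  c10: issue MUL r4<-Mul2  regs: r0:9,r1:21,r2:3,r3:Add2,r4:Mul2,r5:6
  c11: CDB Add1=18; stall  regs: r0:9,r1:21,r2:3,r3:Add2,r4:Mul2,r5:6
  c12: CDB Add2=24; stall  regs: r0:9,r1:21,r2:3,r3:24,r4:Mul2,r5:6
  c13: CDB Mul1=135; issue MUL r2<-Mul1  regs: r0:9,r1:21,r2:Mul1,r3:24,r4:Mul2,r5:6
  c14: -  regs: r0:9,r1:21,r2:Mul1,r3:24,r4:Mul2,r5:6

STATUS = TAG Mul2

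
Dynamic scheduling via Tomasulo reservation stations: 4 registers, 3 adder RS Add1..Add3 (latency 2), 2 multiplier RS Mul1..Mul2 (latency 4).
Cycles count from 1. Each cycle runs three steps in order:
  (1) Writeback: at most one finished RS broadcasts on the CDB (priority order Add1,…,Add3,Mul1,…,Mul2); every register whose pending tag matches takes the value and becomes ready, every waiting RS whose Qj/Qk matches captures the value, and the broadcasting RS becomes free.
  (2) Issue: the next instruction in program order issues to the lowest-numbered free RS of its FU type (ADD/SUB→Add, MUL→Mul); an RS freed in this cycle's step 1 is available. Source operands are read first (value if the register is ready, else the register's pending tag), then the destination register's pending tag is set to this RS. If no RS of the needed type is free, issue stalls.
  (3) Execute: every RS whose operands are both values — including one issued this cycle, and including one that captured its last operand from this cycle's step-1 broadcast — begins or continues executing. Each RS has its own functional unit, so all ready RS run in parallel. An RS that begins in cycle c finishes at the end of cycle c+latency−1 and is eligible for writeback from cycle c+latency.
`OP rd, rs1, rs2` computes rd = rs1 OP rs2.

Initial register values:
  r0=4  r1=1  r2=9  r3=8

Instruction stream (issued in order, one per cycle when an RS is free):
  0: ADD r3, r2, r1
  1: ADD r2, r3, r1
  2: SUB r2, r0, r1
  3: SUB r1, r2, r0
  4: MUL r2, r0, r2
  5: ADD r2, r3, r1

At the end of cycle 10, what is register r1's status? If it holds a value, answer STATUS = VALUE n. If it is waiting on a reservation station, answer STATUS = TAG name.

c1: issue ADD r3<-Add1 | r0:4,r1:1,r2:9,r3:Add1
c2: issue ADD r2<-Add2 | r0:4,r1:1,r2:Add2,r3:Add1
c3: CDB Add1=10; issue SUB r2<-Add1 | r0:4,r1:1,r2:Add1,r3:10
c4: issue SUB r1<-Add3 | r0:4,r1:Add3,r2:Add1,r3:10
c5: CDB Add1=3; issue MUL r2<-Mul1 | r0:4,r1:Add3,r2:Mul1,r3:10
c6: CDB Add2=11; issue ADD r2<-Add1 | r0:4,r1:Add3,r2:Add1,r3:10
c7: CDB Add3=-1 | r0:4,r1:-1,r2:Add1,r3:10
c8: - | r0:4,r1:-1,r2:Add1,r3:10
c9: CDB Add1=9 | r0:4,r1:-1,r2:9,r3:10
c10: CDB Mul1=12 | r0:4,r1:-1,r2:9,r3:10

STATUS = VALUE -1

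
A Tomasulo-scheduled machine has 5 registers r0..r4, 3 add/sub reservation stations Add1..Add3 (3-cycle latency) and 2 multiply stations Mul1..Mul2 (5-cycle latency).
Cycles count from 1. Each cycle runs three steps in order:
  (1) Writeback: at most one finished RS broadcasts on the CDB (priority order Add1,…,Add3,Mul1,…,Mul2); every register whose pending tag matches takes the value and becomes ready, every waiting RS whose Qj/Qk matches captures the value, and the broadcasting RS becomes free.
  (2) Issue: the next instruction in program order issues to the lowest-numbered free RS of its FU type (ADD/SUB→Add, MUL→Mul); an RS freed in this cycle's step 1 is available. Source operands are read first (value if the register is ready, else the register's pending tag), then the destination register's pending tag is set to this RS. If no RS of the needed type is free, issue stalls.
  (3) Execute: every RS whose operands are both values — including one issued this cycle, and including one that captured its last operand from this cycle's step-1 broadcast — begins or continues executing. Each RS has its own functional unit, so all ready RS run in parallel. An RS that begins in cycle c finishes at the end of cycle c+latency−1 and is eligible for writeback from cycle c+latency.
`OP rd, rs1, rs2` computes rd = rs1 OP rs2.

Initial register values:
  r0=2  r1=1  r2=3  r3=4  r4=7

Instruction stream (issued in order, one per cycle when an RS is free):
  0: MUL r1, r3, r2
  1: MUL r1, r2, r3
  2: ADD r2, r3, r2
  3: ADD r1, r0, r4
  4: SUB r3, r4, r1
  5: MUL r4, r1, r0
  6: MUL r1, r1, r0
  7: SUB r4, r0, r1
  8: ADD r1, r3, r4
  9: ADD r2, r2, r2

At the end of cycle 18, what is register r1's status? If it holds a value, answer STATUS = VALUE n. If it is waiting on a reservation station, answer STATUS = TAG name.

  c1: issue MUL r1<-Mul1  regs: r0:2,r1:Mul1,r2:3,r3:4,r4:7
  c2: issue MUL r1<-Mul2  regs: r0:2,r1:Mul2,r2:3,r3:4,r4:7
  c3: issue ADD r2<-Add1  regs: r0:2,r1:Mul2,r2:Add1,r3:4,r4:7
  c4: issue ADD r1<-Add2  regs: r0:2,r1:Add2,r2:Add1,r3:4,r4:7
  c5: issue SUB r3<-Add3  regs: r0:2,r1:Add2,r2:Add1,r3:Add3,r4:7
  c6: CDB Add1=7; stall  regs: r0:2,r1:Add2,r2:7,r3:Add3,r4:7
  c7: CDB Add2=9; stall  regs: r0:2,r1:9,r2:7,r3:Add3,r4:7
  c8: CDB Mul1=12; issue MUL r4<-Mul1  regs: r0:2,r1:9,r2:7,r3:Add3,r4:Mul1
  c9: CDB Mul2=12; issue MUL r1<-Mul2  regs: r0:2,r1:Mul2,r2:7,r3:Add3,r4:Mul1
  c10: CDB Add3=-2; issue SUB r4<-Add1  regs: r0:2,r1:Mul2,r2:7,r3:-2,r4:Add1
  c11: issue ADD r1<-Add2  regs: r0:2,r1:Add2,r2:7,r3:-2,r4:Add1
  c12: issue ADD r2<-Add3  regs: r0:2,r1:Add2,r2:Add3,r3:-2,r4:Add1
  c13: CDB Mul1=18  regs: r0:2,r1:Add2,r2:Add3,r3:-2,r4:Add1
  c14: CDB Mul2=18  regs: r0:2,r1:Add2,r2:Add3,r3:-2,r4:Add1
  c15: CDB Add3=14  regs: r0:2,r1:Add2,r2:14,r3:-2,r4:Add1
  c16: -  regs: r0:2,r1:Add2,r2:14,r3:-2,r4:Add1
  c17: CDB Add1=-16  regs: r0:2,r1:Add2,r2:14,r3:-2,r4:-16
  c18: -  regs: r0:2,r1:Add2,r2:14,r3:-2,r4:-16

STATUS = TAG Add2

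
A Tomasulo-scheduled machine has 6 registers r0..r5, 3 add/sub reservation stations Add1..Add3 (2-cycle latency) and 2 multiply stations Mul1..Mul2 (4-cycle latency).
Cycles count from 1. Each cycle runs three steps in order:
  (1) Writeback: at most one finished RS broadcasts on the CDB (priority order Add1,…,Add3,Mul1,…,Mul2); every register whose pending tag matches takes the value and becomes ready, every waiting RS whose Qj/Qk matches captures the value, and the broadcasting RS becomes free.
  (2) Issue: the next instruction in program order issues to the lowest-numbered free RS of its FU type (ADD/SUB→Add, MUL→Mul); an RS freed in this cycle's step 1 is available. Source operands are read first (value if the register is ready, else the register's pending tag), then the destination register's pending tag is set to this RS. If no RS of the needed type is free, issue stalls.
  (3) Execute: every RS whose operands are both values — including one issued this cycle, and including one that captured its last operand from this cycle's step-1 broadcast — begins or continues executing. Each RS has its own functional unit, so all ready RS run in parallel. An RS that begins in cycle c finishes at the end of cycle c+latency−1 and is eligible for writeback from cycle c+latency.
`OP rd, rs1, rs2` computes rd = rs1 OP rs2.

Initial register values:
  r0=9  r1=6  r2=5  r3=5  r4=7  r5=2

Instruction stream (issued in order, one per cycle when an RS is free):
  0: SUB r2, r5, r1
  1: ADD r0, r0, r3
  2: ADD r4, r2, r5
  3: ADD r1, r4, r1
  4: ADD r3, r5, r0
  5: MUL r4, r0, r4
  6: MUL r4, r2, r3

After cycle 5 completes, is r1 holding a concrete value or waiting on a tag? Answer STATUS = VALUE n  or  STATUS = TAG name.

STATUS = TAG Add2

  c1: issue SUB r2<-Add1  regs: r0:9,r1:6,r2:Add1,r3:5,r4:7,r5:2
  c2: issue ADD r0<-Add2  regs: r0:Add2,r1:6,r2:Add1,r3:5,r4:7,r5:2
  c3: CDB Add1=-4; issue ADD r4<-Add1  regs: r0:Add2,r1:6,r2:-4,r3:5,r4:Add1,r5:2
  c4: CDB Add2=14; issue ADD r1<-Add2  regs: r0:14,r1:Add2,r2:-4,r3:5,r4:Add1,r5:2
  c5: CDB Add1=-2; issue ADD r3<-Add1  regs: r0:14,r1:Add2,r2:-4,r3:Add1,r4:-2,r5:2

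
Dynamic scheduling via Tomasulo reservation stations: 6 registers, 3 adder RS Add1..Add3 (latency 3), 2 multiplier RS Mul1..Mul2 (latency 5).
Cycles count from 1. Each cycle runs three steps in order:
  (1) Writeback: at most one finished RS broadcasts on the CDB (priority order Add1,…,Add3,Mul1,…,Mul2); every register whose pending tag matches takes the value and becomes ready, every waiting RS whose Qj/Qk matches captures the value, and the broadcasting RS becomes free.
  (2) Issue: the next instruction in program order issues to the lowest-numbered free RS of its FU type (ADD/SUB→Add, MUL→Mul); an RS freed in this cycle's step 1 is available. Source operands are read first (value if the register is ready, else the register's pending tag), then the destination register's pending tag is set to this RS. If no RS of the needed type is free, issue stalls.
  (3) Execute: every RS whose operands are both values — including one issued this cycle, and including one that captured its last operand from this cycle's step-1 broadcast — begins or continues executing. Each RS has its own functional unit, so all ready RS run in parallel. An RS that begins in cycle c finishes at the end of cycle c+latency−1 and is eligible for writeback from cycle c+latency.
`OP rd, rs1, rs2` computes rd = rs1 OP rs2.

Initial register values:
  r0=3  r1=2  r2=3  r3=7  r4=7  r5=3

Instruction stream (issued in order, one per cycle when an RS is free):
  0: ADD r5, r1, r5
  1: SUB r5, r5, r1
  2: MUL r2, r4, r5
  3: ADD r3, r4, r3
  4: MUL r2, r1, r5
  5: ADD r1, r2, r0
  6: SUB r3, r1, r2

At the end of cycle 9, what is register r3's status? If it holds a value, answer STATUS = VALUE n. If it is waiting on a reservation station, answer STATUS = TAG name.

cycle 1: issue ADD r5<-Add1 // r0:3,r1:2,r2:3,r3:7,r4:7,r5:Add1
cycle 2: issue SUB r5<-Add2 // r0:3,r1:2,r2:3,r3:7,r4:7,r5:Add2
cycle 3: issue MUL r2<-Mul1 // r0:3,r1:2,r2:Mul1,r3:7,r4:7,r5:Add2
cycle 4: CDB Add1=5; issue ADD r3<-Add1 // r0:3,r1:2,r2:Mul1,r3:Add1,r4:7,r5:Add2
cycle 5: issue MUL r2<-Mul2 // r0:3,r1:2,r2:Mul2,r3:Add1,r4:7,r5:Add2
cycle 6: issue ADD r1<-Add3 // r0:3,r1:Add3,r2:Mul2,r3:Add1,r4:7,r5:Add2
cycle 7: CDB Add1=14; issue SUB r3<-Add1 // r0:3,r1:Add3,r2:Mul2,r3:Add1,r4:7,r5:Add2
cycle 8: CDB Add2=3 // r0:3,r1:Add3,r2:Mul2,r3:Add1,r4:7,r5:3
cycle 9: - // r0:3,r1:Add3,r2:Mul2,r3:Add1,r4:7,r5:3

STATUS = TAG Add1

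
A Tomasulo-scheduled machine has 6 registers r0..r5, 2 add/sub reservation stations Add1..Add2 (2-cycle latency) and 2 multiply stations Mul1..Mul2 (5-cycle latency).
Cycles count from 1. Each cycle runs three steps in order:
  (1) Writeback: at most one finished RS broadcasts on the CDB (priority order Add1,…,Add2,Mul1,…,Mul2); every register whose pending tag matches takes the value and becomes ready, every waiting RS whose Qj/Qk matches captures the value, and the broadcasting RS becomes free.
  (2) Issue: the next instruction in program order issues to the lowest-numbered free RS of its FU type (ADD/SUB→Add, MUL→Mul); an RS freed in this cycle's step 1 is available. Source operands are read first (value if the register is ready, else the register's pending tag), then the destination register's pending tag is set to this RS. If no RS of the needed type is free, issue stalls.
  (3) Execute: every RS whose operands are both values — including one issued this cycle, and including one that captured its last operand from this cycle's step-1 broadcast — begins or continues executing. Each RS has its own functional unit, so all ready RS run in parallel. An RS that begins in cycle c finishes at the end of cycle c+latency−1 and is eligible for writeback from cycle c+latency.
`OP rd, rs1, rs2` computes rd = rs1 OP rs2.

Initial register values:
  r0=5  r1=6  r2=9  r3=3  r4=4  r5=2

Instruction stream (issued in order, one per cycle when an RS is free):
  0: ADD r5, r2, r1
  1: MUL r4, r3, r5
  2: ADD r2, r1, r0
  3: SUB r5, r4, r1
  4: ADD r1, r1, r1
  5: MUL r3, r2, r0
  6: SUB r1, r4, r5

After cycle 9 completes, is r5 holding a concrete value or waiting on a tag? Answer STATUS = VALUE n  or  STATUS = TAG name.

STATUS = TAG Add2

  c1: issue ADD r5<-Add1  regs: r0:5,r1:6,r2:9,r3:3,r4:4,r5:Add1
  c2: issue MUL r4<-Mul1  regs: r0:5,r1:6,r2:9,r3:3,r4:Mul1,r5:Add1
  c3: CDB Add1=15; issue ADD r2<-Add1  regs: r0:5,r1:6,r2:Add1,r3:3,r4:Mul1,r5:15
  c4: issue SUB r5<-Add2  regs: r0:5,r1:6,r2:Add1,r3:3,r4:Mul1,r5:Add2
  c5: CDB Add1=11; issue ADD r1<-Add1  regs: r0:5,r1:Add1,r2:11,r3:3,r4:Mul1,r5:Add2
  c6: issue MUL r3<-Mul2  regs: r0:5,r1:Add1,r2:11,r3:Mul2,r4:Mul1,r5:Add2
  c7: CDB Add1=12; issue SUB r1<-Add1  regs: r0:5,r1:Add1,r2:11,r3:Mul2,r4:Mul1,r5:Add2
  c8: CDB Mul1=45  regs: r0:5,r1:Add1,r2:11,r3:Mul2,r4:45,r5:Add2
  c9: -  regs: r0:5,r1:Add1,r2:11,r3:Mul2,r4:45,r5:Add2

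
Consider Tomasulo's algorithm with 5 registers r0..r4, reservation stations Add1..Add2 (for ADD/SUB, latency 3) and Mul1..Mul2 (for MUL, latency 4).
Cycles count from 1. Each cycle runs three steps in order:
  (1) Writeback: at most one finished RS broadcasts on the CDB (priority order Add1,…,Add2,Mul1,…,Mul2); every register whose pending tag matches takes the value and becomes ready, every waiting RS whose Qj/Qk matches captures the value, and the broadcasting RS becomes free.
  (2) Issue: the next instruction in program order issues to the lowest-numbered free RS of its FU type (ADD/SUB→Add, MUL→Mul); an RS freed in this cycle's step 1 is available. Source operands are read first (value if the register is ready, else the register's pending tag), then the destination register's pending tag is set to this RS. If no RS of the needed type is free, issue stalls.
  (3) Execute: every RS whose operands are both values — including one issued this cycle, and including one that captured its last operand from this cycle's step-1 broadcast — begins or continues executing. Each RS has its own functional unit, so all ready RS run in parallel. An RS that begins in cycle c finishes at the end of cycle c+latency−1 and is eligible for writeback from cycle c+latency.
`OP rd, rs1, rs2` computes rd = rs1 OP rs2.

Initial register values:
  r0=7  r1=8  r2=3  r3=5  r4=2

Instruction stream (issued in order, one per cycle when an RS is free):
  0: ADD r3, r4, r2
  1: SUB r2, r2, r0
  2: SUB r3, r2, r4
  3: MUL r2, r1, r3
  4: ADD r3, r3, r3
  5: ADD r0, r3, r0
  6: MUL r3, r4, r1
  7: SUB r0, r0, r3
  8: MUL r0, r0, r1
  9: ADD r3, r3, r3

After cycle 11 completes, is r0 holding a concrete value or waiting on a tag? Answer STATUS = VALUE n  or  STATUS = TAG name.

STATUS = TAG Add2

cycle 1: issue ADD r3<-Add1 // r0:7,r1:8,r2:3,r3:Add1,r4:2
cycle 2: issue SUB r2<-Add2 // r0:7,r1:8,r2:Add2,r3:Add1,r4:2
cycle 3: stall // r0:7,r1:8,r2:Add2,r3:Add1,r4:2
cycle 4: CDB Add1=5; issue SUB r3<-Add1 // r0:7,r1:8,r2:Add2,r3:Add1,r4:2
cycle 5: CDB Add2=-4; issue MUL r2<-Mul1 // r0:7,r1:8,r2:Mul1,r3:Add1,r4:2
cycle 6: issue ADD r3<-Add2 // r0:7,r1:8,r2:Mul1,r3:Add2,r4:2
cycle 7: stall // r0:7,r1:8,r2:Mul1,r3:Add2,r4:2
cycle 8: CDB Add1=-6; issue ADD r0<-Add1 // r0:Add1,r1:8,r2:Mul1,r3:Add2,r4:2
cycle 9: issue MUL r3<-Mul2 // r0:Add1,r1:8,r2:Mul1,r3:Mul2,r4:2
cycle 10: stall // r0:Add1,r1:8,r2:Mul1,r3:Mul2,r4:2
cycle 11: CDB Add2=-12; issue SUB r0<-Add2 // r0:Add2,r1:8,r2:Mul1,r3:Mul2,r4:2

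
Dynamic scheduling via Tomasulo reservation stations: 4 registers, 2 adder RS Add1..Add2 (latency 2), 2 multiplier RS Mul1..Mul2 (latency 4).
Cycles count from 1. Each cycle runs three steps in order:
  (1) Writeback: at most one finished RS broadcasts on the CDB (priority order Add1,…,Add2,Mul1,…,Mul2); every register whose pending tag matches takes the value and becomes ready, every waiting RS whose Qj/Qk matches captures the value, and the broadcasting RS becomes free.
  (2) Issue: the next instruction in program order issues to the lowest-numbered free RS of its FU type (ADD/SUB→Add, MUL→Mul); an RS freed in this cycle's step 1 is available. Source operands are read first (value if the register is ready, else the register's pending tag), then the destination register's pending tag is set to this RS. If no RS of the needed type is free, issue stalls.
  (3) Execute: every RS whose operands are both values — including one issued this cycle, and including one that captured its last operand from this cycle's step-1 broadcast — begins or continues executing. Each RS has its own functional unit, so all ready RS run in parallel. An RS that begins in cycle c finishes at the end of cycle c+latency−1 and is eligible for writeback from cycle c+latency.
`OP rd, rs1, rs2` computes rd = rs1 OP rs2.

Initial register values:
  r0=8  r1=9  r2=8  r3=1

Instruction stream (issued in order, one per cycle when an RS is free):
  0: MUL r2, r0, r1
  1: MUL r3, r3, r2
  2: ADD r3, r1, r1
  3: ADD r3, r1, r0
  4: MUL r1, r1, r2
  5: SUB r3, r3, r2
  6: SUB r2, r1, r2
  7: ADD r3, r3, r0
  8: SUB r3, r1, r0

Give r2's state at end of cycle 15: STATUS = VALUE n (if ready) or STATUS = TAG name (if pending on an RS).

STATUS = VALUE 576

  c1: issue MUL r2<-Mul1  regs: r0:8,r1:9,r2:Mul1,r3:1
  c2: issue MUL r3<-Mul2  regs: r0:8,r1:9,r2:Mul1,r3:Mul2
  c3: issue ADD r3<-Add1  regs: r0:8,r1:9,r2:Mul1,r3:Add1
  c4: issue ADD r3<-Add2  regs: r0:8,r1:9,r2:Mul1,r3:Add2
  c5: CDB Add1=18; stall  regs: r0:8,r1:9,r2:Mul1,r3:Add2
  c6: CDB Add2=17; stall  regs: r0:8,r1:9,r2:Mul1,r3:17
  c7: CDB Mul1=72; issue MUL r1<-Mul1  regs: r0:8,r1:Mul1,r2:72,r3:17
  c8: issue SUB r3<-Add1  regs: r0:8,r1:Mul1,r2:72,r3:Add1
  c9: issue SUB r2<-Add2  regs: r0:8,r1:Mul1,r2:Add2,r3:Add1
  c10: CDB Add1=-55; issue ADD r3<-Add1  regs: r0:8,r1:Mul1,r2:Add2,r3:Add1
  c11: CDB Mul1=648; stall  regs: r0:8,r1:648,r2:Add2,r3:Add1
  c12: CDB Add1=-47; issue SUB r3<-Add1  regs: r0:8,r1:648,r2:Add2,r3:Add1
  c13: CDB Add2=576  regs: r0:8,r1:648,r2:576,r3:Add1
  c14: CDB Add1=640  regs: r0:8,r1:648,r2:576,r3:640
  c15: CDB Mul2=72  regs: r0:8,r1:648,r2:576,r3:640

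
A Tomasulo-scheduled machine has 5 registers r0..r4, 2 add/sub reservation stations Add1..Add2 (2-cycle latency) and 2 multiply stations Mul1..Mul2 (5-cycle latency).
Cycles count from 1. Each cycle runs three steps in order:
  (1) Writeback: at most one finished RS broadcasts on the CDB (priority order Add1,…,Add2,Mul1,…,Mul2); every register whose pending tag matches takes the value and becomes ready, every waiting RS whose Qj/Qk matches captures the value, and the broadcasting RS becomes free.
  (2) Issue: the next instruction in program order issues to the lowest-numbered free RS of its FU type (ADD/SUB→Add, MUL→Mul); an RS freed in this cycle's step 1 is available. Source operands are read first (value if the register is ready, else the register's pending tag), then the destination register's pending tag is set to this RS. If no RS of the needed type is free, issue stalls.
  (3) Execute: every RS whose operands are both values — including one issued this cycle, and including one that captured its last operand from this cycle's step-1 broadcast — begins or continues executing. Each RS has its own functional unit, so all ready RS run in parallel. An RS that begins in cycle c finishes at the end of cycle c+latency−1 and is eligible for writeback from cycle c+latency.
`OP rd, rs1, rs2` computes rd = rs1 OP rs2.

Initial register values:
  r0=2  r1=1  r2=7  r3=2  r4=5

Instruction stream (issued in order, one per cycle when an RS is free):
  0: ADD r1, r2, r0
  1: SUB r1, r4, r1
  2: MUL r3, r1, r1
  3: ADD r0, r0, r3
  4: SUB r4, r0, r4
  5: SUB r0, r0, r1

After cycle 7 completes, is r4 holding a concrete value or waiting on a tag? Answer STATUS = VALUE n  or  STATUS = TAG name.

  c1: issue ADD r1<-Add1  regs: r0:2,r1:Add1,r2:7,r3:2,r4:5
  c2: issue SUB r1<-Add2  regs: r0:2,r1:Add2,r2:7,r3:2,r4:5
  c3: CDB Add1=9; issue MUL r3<-Mul1  regs: r0:2,r1:Add2,r2:7,r3:Mul1,r4:5
  c4: issue ADD r0<-Add1  regs: r0:Add1,r1:Add2,r2:7,r3:Mul1,r4:5
  c5: CDB Add2=-4; issue SUB r4<-Add2  regs: r0:Add1,r1:-4,r2:7,r3:Mul1,r4:Add2
  c6: stall  regs: r0:Add1,r1:-4,r2:7,r3:Mul1,r4:Add2
  c7: stall  regs: r0:Add1,r1:-4,r2:7,r3:Mul1,r4:Add2

STATUS = TAG Add2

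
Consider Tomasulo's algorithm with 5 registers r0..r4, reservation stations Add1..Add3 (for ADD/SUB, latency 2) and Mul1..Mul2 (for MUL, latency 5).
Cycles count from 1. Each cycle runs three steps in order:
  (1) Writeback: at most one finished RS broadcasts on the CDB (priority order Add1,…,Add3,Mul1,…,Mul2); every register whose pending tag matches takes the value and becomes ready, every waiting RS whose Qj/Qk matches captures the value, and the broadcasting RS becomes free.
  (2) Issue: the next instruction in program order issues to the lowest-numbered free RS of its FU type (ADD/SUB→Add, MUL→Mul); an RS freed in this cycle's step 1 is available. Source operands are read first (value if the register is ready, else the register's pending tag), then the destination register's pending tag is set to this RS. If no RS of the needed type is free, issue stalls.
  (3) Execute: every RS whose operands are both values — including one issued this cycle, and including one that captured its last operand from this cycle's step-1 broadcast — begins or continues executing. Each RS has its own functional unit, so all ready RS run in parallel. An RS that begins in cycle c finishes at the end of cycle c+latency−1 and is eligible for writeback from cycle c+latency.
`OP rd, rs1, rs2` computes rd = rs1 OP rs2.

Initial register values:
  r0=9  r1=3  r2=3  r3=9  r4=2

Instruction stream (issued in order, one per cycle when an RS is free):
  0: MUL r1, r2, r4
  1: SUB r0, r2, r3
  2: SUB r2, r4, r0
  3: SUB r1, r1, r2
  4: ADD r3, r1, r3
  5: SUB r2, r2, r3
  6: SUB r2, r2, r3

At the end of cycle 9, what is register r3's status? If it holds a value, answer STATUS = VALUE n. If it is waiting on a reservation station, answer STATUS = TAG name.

STATUS = TAG Add3

cycle 1: issue MUL r1<-Mul1 // r0:9,r1:Mul1,r2:3,r3:9,r4:2
cycle 2: issue SUB r0<-Add1 // r0:Add1,r1:Mul1,r2:3,r3:9,r4:2
cycle 3: issue SUB r2<-Add2 // r0:Add1,r1:Mul1,r2:Add2,r3:9,r4:2
cycle 4: CDB Add1=-6; issue SUB r1<-Add1 // r0:-6,r1:Add1,r2:Add2,r3:9,r4:2
cycle 5: issue ADD r3<-Add3 // r0:-6,r1:Add1,r2:Add2,r3:Add3,r4:2
cycle 6: CDB Add2=8; issue SUB r2<-Add2 // r0:-6,r1:Add1,r2:Add2,r3:Add3,r4:2
cycle 7: CDB Mul1=6; stall // r0:-6,r1:Add1,r2:Add2,r3:Add3,r4:2
cycle 8: stall // r0:-6,r1:Add1,r2:Add2,r3:Add3,r4:2
cycle 9: CDB Add1=-2; issue SUB r2<-Add1 // r0:-6,r1:-2,r2:Add1,r3:Add3,r4:2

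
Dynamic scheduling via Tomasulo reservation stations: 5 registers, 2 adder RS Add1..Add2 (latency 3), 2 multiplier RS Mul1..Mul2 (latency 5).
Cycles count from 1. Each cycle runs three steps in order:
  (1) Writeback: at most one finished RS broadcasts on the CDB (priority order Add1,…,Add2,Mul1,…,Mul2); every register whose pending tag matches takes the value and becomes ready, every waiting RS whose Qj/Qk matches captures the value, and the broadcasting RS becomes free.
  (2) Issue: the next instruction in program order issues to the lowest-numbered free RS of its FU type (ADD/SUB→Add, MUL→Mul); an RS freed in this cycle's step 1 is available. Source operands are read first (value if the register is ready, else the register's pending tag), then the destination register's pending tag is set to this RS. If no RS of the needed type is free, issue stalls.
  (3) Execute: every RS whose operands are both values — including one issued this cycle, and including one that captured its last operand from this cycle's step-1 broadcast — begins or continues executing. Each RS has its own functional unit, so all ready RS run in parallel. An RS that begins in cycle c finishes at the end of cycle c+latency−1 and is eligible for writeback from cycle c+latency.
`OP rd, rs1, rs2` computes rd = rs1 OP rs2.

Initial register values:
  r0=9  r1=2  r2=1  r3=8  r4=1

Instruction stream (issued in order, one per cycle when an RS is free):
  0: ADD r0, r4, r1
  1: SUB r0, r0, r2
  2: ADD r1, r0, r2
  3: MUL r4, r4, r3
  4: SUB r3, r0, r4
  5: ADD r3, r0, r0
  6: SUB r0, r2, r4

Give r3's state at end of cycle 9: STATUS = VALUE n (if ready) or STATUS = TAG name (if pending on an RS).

STATUS = TAG Add2

cycle 1: issue ADD r0<-Add1 // r0:Add1,r1:2,r2:1,r3:8,r4:1
cycle 2: issue SUB r0<-Add2 // r0:Add2,r1:2,r2:1,r3:8,r4:1
cycle 3: stall // r0:Add2,r1:2,r2:1,r3:8,r4:1
cycle 4: CDB Add1=3; issue ADD r1<-Add1 // r0:Add2,r1:Add1,r2:1,r3:8,r4:1
cycle 5: issue MUL r4<-Mul1 // r0:Add2,r1:Add1,r2:1,r3:8,r4:Mul1
cycle 6: stall // r0:Add2,r1:Add1,r2:1,r3:8,r4:Mul1
cycle 7: CDB Add2=2; issue SUB r3<-Add2 // r0:2,r1:Add1,r2:1,r3:Add2,r4:Mul1
cycle 8: stall // r0:2,r1:Add1,r2:1,r3:Add2,r4:Mul1
cycle 9: stall // r0:2,r1:Add1,r2:1,r3:Add2,r4:Mul1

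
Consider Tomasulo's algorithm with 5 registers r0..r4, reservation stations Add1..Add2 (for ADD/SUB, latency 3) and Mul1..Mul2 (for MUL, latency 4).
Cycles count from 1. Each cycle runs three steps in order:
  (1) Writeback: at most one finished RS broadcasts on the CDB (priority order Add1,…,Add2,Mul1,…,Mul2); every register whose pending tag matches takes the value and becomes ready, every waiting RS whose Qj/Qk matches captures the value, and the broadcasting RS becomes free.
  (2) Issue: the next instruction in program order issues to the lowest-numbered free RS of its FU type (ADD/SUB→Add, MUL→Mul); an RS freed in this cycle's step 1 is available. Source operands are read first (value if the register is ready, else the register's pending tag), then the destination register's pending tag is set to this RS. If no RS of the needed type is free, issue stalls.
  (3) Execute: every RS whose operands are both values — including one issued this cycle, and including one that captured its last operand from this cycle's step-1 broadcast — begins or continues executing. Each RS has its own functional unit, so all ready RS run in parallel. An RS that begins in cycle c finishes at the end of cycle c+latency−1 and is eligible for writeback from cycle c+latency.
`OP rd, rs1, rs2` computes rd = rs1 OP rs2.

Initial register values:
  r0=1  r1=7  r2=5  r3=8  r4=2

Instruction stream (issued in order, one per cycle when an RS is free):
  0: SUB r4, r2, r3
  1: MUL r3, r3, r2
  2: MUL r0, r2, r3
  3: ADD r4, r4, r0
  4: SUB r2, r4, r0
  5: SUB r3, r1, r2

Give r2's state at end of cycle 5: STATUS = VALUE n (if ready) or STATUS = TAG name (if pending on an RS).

c1: issue SUB r4<-Add1 | r0:1,r1:7,r2:5,r3:8,r4:Add1
c2: issue MUL r3<-Mul1 | r0:1,r1:7,r2:5,r3:Mul1,r4:Add1
c3: issue MUL r0<-Mul2 | r0:Mul2,r1:7,r2:5,r3:Mul1,r4:Add1
c4: CDB Add1=-3; issue ADD r4<-Add1 | r0:Mul2,r1:7,r2:5,r3:Mul1,r4:Add1
c5: issue SUB r2<-Add2 | r0:Mul2,r1:7,r2:Add2,r3:Mul1,r4:Add1

STATUS = TAG Add2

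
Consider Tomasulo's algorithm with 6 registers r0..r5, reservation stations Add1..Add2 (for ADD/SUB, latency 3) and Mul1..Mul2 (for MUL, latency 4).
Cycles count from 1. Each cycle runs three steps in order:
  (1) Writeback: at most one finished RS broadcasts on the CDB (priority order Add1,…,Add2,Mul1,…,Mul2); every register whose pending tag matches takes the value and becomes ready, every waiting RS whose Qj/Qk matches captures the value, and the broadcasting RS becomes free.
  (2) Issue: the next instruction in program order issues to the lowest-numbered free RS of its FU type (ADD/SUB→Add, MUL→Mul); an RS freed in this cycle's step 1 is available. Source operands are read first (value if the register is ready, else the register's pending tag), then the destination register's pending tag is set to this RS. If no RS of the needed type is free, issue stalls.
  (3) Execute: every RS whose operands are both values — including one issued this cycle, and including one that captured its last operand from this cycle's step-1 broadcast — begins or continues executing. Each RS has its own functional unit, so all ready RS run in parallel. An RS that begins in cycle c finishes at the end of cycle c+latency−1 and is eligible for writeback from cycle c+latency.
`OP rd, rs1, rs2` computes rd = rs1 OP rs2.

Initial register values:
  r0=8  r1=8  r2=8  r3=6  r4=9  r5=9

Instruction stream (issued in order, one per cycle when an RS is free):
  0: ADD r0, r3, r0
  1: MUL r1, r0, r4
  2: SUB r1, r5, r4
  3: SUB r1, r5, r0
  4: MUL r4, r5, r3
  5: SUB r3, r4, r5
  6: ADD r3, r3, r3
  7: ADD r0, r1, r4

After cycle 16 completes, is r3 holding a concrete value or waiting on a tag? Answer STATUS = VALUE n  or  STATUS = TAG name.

STATUS = VALUE 90

c1: issue ADD r0<-Add1 | r0:Add1,r1:8,r2:8,r3:6,r4:9,r5:9
c2: issue MUL r1<-Mul1 | r0:Add1,r1:Mul1,r2:8,r3:6,r4:9,r5:9
c3: issue SUB r1<-Add2 | r0:Add1,r1:Add2,r2:8,r3:6,r4:9,r5:9
c4: CDB Add1=14; issue SUB r1<-Add1 | r0:14,r1:Add1,r2:8,r3:6,r4:9,r5:9
c5: issue MUL r4<-Mul2 | r0:14,r1:Add1,r2:8,r3:6,r4:Mul2,r5:9
c6: CDB Add2=0; issue SUB r3<-Add2 | r0:14,r1:Add1,r2:8,r3:Add2,r4:Mul2,r5:9
c7: CDB Add1=-5; issue ADD r3<-Add1 | r0:14,r1:-5,r2:8,r3:Add1,r4:Mul2,r5:9
c8: CDB Mul1=126; stall | r0:14,r1:-5,r2:8,r3:Add1,r4:Mul2,r5:9
c9: CDB Mul2=54; stall | r0:14,r1:-5,r2:8,r3:Add1,r4:54,r5:9
c10: stall | r0:14,r1:-5,r2:8,r3:Add1,r4:54,r5:9
c11: stall | r0:14,r1:-5,r2:8,r3:Add1,r4:54,r5:9
c12: CDB Add2=45; issue ADD r0<-Add2 | r0:Add2,r1:-5,r2:8,r3:Add1,r4:54,r5:9
c13: - | r0:Add2,r1:-5,r2:8,r3:Add1,r4:54,r5:9
c14: - | r0:Add2,r1:-5,r2:8,r3:Add1,r4:54,r5:9
c15: CDB Add1=90 | r0:Add2,r1:-5,r2:8,r3:90,r4:54,r5:9
c16: CDB Add2=49 | r0:49,r1:-5,r2:8,r3:90,r4:54,r5:9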